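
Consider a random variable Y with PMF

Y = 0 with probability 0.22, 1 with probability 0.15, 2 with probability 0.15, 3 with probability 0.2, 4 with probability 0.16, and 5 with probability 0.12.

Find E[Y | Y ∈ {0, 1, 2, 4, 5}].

P(Y ∈ {0, 1, 2, 4, 5}) = 0.22 + 0.15 + 0.15 + 0.16 + 0.12 = 0.8.
E[Y | Y ∈ {0, 1, 2, 4, 5}] = [0·0.22 + 1·0.15 + 2·0.15 + 4·0.16 + 5·0.12] / 0.8
 = 1.69 / 0.8
 = 169/80

2.1125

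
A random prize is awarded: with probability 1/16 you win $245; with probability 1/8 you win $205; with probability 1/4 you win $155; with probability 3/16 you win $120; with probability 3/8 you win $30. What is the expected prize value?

113.4375

E[payout] = 245·1/16 + 205·1/8 + 155·1/4 + 120·3/16 + 30·3/8
 = 245/16 + 205/8 + 155/4 + 45/2 + 45/4
 = 1815/16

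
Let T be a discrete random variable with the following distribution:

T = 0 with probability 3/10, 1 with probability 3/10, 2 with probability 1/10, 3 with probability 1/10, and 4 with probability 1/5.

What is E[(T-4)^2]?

E[(T-4)^2] = Σ (t-4)^2·P(T=t)
 = 16·3/10 + 9·3/10 + 4·1/10 + 1·1/10 + 0·1/5
 = 24/5 + 27/10 + 2/5 + 1/10 + 0
 = 8

8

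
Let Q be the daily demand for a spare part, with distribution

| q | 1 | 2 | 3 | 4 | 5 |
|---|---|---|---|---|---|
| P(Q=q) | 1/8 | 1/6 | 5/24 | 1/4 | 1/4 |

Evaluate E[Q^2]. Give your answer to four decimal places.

E[Q^2] = Σ q^2·P(Q=q)
 = 1·1/8 + 4·1/6 + 9·5/24 + 16·1/4 + 25·1/4
 = 1/8 + 2/3 + 15/8 + 4 + 25/4
 = 155/12

12.9167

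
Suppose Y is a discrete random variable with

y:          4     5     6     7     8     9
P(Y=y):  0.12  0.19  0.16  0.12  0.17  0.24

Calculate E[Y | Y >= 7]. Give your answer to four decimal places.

P(Y >= 7) = 0.12 + 0.17 + 0.24 = 0.53.
E[Y | Y >= 7] = [7·0.12 + 8·0.17 + 9·0.24] / 0.53
 = 4.36 / 0.53
 = 436/53

8.2264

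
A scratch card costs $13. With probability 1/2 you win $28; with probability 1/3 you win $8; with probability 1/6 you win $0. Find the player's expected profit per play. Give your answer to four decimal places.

3.6667

E[payout] = 28·1/2 + 8·1/3 + 0·1/6
 = 14 + 8/3 + 0
 = 50/3
Net = 50/3 - 13 = 11/3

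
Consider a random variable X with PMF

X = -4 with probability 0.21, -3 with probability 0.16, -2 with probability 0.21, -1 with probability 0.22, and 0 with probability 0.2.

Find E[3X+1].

E[3X+1] = Σ (3x+1)·P(X=x)
 = (-11)·0.21 + (-8)·0.16 + (-5)·0.21 + (-2)·0.22 + 1·0.2
 = (-2.31) + (-1.28) + (-1.05) + (-0.44) + 0.2
 = -4.88

-4.88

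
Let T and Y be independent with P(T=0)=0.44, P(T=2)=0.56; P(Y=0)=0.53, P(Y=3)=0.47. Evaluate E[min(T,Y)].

0.5264

E[min(T,Y)] = Σ_t Σ_y min(t,y) · P(T=t)P(Y=y)
 = 0·0.2332 + 0·0.2068 + 0·0.2968 + 2·0.2632
 = 0 + 0 + 0 + 0.5264
 = 0.5264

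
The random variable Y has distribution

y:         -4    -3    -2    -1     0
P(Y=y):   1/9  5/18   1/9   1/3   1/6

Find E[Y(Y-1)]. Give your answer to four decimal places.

6.8889

E[Y(Y-1)] = Σ y(y-1)·P(Y=y)
 = 20·1/9 + 12·5/18 + 6·1/9 + 2·1/3 + 0·1/6
 = 20/9 + 10/3 + 2/3 + 2/3 + 0
 = 62/9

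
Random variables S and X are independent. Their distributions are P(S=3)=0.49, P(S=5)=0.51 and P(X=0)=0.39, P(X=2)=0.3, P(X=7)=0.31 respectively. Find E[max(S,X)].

4.9438

E[max(S,X)] = Σ_s Σ_x max(s,x) · P(S=s)P(X=x)
 = 3·0.1911 + 3·0.147 + 7·0.1519 + 5·0.1989 + 5·0.153 + 7·0.1581
 = 0.5733 + 0.441 + 1.0633 + 0.9945 + 0.765 + 1.1067
 = 4.9438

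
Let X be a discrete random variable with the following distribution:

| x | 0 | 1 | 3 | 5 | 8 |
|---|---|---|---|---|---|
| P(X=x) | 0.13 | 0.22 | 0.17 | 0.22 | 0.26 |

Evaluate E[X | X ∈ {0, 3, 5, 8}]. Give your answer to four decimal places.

P(X ∈ {0, 3, 5, 8}) = 0.13 + 0.17 + 0.22 + 0.26 = 0.78.
E[X | X ∈ {0, 3, 5, 8}] = [0·0.13 + 3·0.17 + 5·0.22 + 8·0.26] / 0.78
 = 3.69 / 0.78
 = 123/26

4.7308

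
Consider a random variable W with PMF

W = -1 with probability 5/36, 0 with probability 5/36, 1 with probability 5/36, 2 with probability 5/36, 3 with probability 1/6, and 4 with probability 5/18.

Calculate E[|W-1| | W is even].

P(W is even) = 5/36 + 5/36 + 5/18 = 5/9.
E[|W-1| | W is even] = [1·5/36 + 1·5/36 + 3·5/18] / (5/9)
 = 10/9 / (5/9)
 = 2

2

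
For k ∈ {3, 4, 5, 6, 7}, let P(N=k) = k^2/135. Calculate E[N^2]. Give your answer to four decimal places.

34.5111

E[N^2] = Σ n^2·P(N=n)
 = 9·1/15 + 16·16/135 + 25·5/27 + 36·4/15 + 49·49/135
 = 3/5 + 256/135 + 125/27 + 48/5 + 2401/135
 = 1553/45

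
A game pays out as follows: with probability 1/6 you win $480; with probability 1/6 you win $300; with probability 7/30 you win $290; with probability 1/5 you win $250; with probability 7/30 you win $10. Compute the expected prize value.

E[payout] = 480·1/6 + 300·1/6 + 290·7/30 + 250·1/5 + 10·7/30
 = 80 + 50 + 203/3 + 50 + 7/3
 = 250

250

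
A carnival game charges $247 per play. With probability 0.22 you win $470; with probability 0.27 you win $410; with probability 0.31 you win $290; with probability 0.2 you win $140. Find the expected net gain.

85

E[payout] = 470·0.22 + 410·0.27 + 290·0.31 + 140·0.2
 = 103.4 + 110.7 + 89.9 + 28
 = 332
Net = 332 - 247 = 85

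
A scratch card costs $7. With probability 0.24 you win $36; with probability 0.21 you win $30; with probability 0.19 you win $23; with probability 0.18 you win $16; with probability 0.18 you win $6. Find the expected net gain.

16.27

E[payout] = 36·0.24 + 30·0.21 + 23·0.19 + 16·0.18 + 6·0.18
 = 8.64 + 6.3 + 4.37 + 2.88 + 1.08
 = 23.27
Net = 23.27 - 7 = 16.27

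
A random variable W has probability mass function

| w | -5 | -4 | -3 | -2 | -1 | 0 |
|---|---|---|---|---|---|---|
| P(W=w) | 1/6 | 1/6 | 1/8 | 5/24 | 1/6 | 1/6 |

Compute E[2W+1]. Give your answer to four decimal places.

-3.9167

E[2W+1] = Σ (2w+1)·P(W=w)
 = (-9)·1/6 + (-7)·1/6 + (-5)·1/8 + (-3)·5/24 + (-1)·1/6 + 1·1/6
 = (-3/2) + (-7/6) + (-5/8) + (-5/8) + (-1/6) + 1/6
 = -47/12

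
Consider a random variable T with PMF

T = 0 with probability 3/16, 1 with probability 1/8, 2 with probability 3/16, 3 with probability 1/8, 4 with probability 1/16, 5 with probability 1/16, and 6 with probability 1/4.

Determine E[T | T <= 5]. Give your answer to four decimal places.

1.9167

P(T <= 5) = 3/16 + 1/8 + 3/16 + 1/8 + 1/16 + 1/16 = 3/4.
E[T | T <= 5] = [0·3/16 + 1·1/8 + 2·3/16 + 3·1/8 + 4·1/16 + 5·1/16] / (3/4)
 = 23/16 / (3/4)
 = 23/12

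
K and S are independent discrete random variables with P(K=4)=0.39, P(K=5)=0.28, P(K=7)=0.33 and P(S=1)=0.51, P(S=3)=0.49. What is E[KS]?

10.4346

E[KS] = Σ_k Σ_s ks · P(K=k)P(S=s)
 = 4·0.1989 + 12·0.1911 + 5·0.1428 + 15·0.1372 + 7·0.1683 + 21·0.1617
 = 0.7956 + 2.2932 + 0.714 + 2.058 + 1.1781 + 3.3957
 = 10.4346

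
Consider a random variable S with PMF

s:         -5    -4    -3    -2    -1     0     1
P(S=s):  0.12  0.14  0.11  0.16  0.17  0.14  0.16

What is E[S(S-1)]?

9.02

E[S(S-1)] = Σ s(s-1)·P(S=s)
 = 30·0.12 + 20·0.14 + 12·0.11 + 6·0.16 + 2·0.17 + 0·0.14 + 0·0.16
 = 3.6 + 2.8 + 1.32 + 0.96 + 0.34 + 0 + 0
 = 9.02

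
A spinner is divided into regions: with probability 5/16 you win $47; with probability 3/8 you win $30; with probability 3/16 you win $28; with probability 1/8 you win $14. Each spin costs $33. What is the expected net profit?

-0.0625

E[payout] = 47·5/16 + 30·3/8 + 28·3/16 + 14·1/8
 = 235/16 + 45/4 + 21/4 + 7/4
 = 527/16
Net = 527/16 - 33 = -1/16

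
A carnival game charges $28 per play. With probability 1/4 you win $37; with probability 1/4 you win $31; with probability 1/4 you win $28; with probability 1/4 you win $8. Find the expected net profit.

-2

E[payout] = 37·1/4 + 31·1/4 + 28·1/4 + 8·1/4
 = 37/4 + 31/4 + 7 + 2
 = 26
Net = 26 - 28 = -2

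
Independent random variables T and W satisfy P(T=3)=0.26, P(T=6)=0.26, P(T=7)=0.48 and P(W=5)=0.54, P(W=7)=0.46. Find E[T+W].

11.62

E[T+W] = Σ_t Σ_w (t+w) · P(T=t)P(W=w)
 = 8·0.1404 + 10·0.1196 + 11·0.1404 + 13·0.1196 + 12·0.2592 + 14·0.2208
 = 1.1232 + 1.196 + 1.5444 + 1.5548 + 3.1104 + 3.0912
 = 11.62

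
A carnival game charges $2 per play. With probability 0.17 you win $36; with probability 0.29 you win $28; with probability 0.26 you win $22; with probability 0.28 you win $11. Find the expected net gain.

21.04

E[payout] = 36·0.17 + 28·0.29 + 22·0.26 + 11·0.28
 = 6.12 + 8.12 + 5.72 + 3.08
 = 23.04
Net = 23.04 - 2 = 21.04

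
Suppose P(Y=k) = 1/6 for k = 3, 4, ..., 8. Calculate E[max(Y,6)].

6.5

E[max(Y,6)] = Σ max(y,6)·P(Y=y)
 = 6·1/6 + 6·1/6 + 6·1/6 + 6·1/6 + 7·1/6 + 8·1/6
 = 1 + 1 + 1 + 1 + 7/6 + 4/3
 = 13/2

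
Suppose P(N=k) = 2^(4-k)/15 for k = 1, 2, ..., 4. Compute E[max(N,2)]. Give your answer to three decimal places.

E[max(N,2)] = Σ max(n,2)·P(N=n)
 = 2·8/15 + 2·4/15 + 3·2/15 + 4·1/15
 = 16/15 + 8/15 + 2/5 + 4/15
 = 34/15

2.267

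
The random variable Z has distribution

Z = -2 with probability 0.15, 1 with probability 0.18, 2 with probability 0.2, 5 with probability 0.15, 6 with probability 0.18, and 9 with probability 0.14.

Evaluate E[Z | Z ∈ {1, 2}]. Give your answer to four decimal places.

1.5263

P(Z ∈ {1, 2}) = 0.18 + 0.2 = 0.38.
E[Z | Z ∈ {1, 2}] = [1·0.18 + 2·0.2] / 0.38
 = 0.58 / 0.38
 = 29/19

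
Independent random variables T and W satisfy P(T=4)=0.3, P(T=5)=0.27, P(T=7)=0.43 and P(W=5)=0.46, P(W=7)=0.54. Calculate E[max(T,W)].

E[max(T,W)] = Σ_t Σ_w max(t,w) · P(T=t)P(W=w)
 = 5·0.138 + 7·0.162 + 5·0.1242 + 7·0.1458 + 7·0.1978 + 7·0.2322
 = 0.69 + 1.134 + 0.621 + 1.0206 + 1.3846 + 1.6254
 = 6.4756

6.4756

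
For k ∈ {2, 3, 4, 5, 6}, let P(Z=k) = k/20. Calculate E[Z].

4.5

E[Z] = Σ z·P(Z=z)
 = 2·1/10 + 3·3/20 + 4·1/5 + 5·1/4 + 6·3/10
 = 1/5 + 9/20 + 4/5 + 5/4 + 9/5
 = 9/2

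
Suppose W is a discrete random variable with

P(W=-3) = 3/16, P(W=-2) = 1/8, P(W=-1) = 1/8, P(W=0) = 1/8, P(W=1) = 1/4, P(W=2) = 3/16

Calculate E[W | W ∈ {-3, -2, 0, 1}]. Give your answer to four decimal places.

P(W ∈ {-3, -2, 0, 1}) = 3/16 + 1/8 + 1/8 + 1/4 = 11/16.
E[W | W ∈ {-3, -2, 0, 1}] = [(-3)·3/16 + (-2)·1/8 + 0·1/8 + 1·1/4] / (11/16)
 = -9/16 / (11/16)
 = -9/11

-0.8182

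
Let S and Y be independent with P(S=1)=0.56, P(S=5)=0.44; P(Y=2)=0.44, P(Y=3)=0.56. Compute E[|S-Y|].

1.9472

E[|S-Y|] = Σ_s Σ_y |s-y| · P(S=s)P(Y=y)
 = 1·0.2464 + 2·0.3136 + 3·0.1936 + 2·0.2464
 = 0.2464 + 0.6272 + 0.5808 + 0.4928
 = 1.9472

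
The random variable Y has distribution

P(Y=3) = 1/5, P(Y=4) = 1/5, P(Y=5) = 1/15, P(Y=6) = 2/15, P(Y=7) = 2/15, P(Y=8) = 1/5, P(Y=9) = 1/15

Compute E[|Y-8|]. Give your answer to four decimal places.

2.4667

E[|Y-8|] = Σ |y-8|·P(Y=y)
 = 5·1/5 + 4·1/5 + 3·1/15 + 2·2/15 + 1·2/15 + 0·1/5 + 1·1/15
 = 1 + 4/5 + 1/5 + 4/15 + 2/15 + 0 + 1/15
 = 37/15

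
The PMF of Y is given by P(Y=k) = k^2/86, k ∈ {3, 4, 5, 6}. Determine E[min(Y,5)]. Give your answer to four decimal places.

E[min(Y,5)] = Σ min(y,5)·P(Y=y)
 = 3·9/86 + 4·8/43 + 5·25/86 + 5·18/43
 = 27/86 + 32/43 + 125/86 + 90/43
 = 198/43

4.6047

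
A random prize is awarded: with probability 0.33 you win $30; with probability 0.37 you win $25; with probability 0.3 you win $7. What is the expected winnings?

21.25

E[payout] = 30·0.33 + 25·0.37 + 7·0.3
 = 9.9 + 9.25 + 2.1
 = 21.25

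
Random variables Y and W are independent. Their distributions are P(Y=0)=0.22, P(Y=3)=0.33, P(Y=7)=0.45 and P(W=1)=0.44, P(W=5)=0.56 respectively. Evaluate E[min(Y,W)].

2.1576

E[min(Y,W)] = Σ_y Σ_w min(y,w) · P(Y=y)P(W=w)
 = 0·0.0968 + 0·0.1232 + 1·0.1452 + 3·0.1848 + 1·0.198 + 5·0.252
 = 0 + 0 + 0.1452 + 0.5544 + 0.198 + 1.26
 = 2.1576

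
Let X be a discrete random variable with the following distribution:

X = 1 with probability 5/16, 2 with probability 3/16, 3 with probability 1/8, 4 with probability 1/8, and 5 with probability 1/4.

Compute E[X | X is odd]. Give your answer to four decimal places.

P(X is odd) = 5/16 + 1/8 + 1/4 = 11/16.
E[X | X is odd] = [1·5/16 + 3·1/8 + 5·1/4] / (11/16)
 = 31/16 / (11/16)
 = 31/11

2.8182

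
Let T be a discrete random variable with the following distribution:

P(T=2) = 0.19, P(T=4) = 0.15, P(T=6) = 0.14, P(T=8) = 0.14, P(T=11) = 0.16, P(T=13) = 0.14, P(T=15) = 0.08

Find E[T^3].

903.58

E[T^3] = Σ t^3·P(T=t)
 = 8·0.19 + 64·0.15 + 216·0.14 + 512·0.14 + 1331·0.16 + 2197·0.14 + 3375·0.08
 = 1.52 + 9.6 + 30.24 + 71.68 + 212.96 + 307.58 + 270
 = 903.58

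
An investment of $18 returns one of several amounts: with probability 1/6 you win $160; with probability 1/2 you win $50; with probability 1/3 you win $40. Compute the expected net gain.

E[payout] = 160·1/6 + 50·1/2 + 40·1/3
 = 80/3 + 25 + 40/3
 = 65
Net = 65 - 18 = 47

47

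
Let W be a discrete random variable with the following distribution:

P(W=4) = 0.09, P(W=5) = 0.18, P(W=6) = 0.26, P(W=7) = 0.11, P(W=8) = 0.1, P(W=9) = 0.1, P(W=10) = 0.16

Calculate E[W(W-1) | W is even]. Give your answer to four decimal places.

P(W is even) = 0.09 + 0.26 + 0.1 + 0.16 = 0.61.
E[W(W-1) | W is even] = [12·0.09 + 30·0.26 + 56·0.1 + 90·0.16] / 0.61
 = 28.88 / 0.61
 = 2888/61

47.3443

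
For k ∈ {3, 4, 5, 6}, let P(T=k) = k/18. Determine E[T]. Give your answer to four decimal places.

E[T] = Σ t·P(T=t)
 = 3·1/6 + 4·2/9 + 5·5/18 + 6·1/3
 = 1/2 + 8/9 + 25/18 + 2
 = 43/9

4.7778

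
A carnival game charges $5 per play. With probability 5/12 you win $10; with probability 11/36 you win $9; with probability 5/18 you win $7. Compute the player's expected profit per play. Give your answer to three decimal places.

3.861

E[payout] = 10·5/12 + 9·11/36 + 7·5/18
 = 25/6 + 11/4 + 35/18
 = 319/36
Net = 319/36 - 5 = 139/36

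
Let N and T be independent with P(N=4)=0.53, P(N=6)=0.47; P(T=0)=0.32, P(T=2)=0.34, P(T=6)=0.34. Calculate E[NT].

E[NT] = Σ_n Σ_t nt · P(N=n)P(T=t)
 = 0·0.1696 + 8·0.1802 + 24·0.1802 + 0·0.1504 + 12·0.1598 + 36·0.1598
 = 0 + 1.4416 + 4.3248 + 0 + 1.9176 + 5.7528
 = 13.4368

13.4368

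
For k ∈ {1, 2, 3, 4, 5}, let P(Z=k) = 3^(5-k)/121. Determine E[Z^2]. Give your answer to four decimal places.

2.8347

E[Z^2] = Σ z^2·P(Z=z)
 = 1·81/121 + 4·27/121 + 9·9/121 + 16·3/121 + 25·1/121
 = 81/121 + 108/121 + 81/121 + 48/121 + 25/121
 = 343/121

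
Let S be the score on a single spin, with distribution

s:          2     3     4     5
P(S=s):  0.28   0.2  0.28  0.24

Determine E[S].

3.48

E[S] = Σ s·P(S=s)
 = 2·0.28 + 3·0.2 + 4·0.28 + 5·0.24
 = 0.56 + 0.6 + 1.12 + 1.2
 = 3.48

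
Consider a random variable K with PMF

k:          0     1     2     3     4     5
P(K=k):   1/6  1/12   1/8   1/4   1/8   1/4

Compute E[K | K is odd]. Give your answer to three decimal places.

P(K is odd) = 1/12 + 1/4 + 1/4 = 7/12.
E[K | K is odd] = [1·1/12 + 3·1/4 + 5·1/4] / (7/12)
 = 25/12 / (7/12)
 = 25/7

3.571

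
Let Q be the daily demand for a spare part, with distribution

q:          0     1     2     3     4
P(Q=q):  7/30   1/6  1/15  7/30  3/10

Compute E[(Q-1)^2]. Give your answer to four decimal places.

3.9333

E[(Q-1)^2] = Σ (q-1)^2·P(Q=q)
 = 1·7/30 + 0·1/6 + 1·1/15 + 4·7/30 + 9·3/10
 = 7/30 + 0 + 1/15 + 14/15 + 27/10
 = 59/15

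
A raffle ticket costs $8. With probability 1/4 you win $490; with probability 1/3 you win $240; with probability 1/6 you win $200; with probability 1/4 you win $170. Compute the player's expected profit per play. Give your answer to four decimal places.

270.3333

E[payout] = 490·1/4 + 240·1/3 + 200·1/6 + 170·1/4
 = 245/2 + 80 + 100/3 + 85/2
 = 835/3
Net = 835/3 - 8 = 811/3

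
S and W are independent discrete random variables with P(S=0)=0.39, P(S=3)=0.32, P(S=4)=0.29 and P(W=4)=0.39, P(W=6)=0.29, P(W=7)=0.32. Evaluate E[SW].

11.7448

E[SW] = Σ_s Σ_w sw · P(S=s)P(W=w)
 = 0·0.1521 + 0·0.1131 + 0·0.1248 + 12·0.1248 + 18·0.0928 + 21·0.1024 + 16·0.1131 + 24·0.0841 + 28·0.0928
 = 0 + 0 + 0 + 1.4976 + 1.6704 + 2.1504 + 1.8096 + 2.0184 + 2.5984
 = 11.7448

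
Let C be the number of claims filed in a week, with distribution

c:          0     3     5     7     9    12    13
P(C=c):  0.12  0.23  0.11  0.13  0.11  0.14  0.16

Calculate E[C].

E[C] = Σ c·P(C=c)
 = 0·0.12 + 3·0.23 + 5·0.11 + 7·0.13 + 9·0.11 + 12·0.14 + 13·0.16
 = 0 + 0.69 + 0.55 + 0.91 + 0.99 + 1.68 + 2.08
 = 6.9

6.9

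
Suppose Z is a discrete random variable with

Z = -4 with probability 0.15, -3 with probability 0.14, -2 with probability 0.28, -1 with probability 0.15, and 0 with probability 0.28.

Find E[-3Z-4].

E[-3Z-4] = Σ (-3z-4)·P(Z=z)
 = 8·0.15 + 5·0.14 + 2·0.28 + (-1)·0.15 + (-4)·0.28
 = 1.2 + 0.7 + 0.56 + (-0.15) + (-1.12)
 = 1.19

1.19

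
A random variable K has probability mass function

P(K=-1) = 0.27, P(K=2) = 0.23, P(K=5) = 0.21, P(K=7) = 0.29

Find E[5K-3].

E[5K-3] = Σ (5k-3)·P(K=k)
 = (-8)·0.27 + 7·0.23 + 22·0.21 + 32·0.29
 = (-2.16) + 1.61 + 4.62 + 9.28
 = 13.35

13.35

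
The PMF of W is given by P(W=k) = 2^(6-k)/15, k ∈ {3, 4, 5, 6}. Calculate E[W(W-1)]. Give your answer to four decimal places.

E[W(W-1)] = Σ w(w-1)·P(W=w)
 = 6·8/15 + 12·4/15 + 20·2/15 + 30·1/15
 = 16/5 + 16/5 + 8/3 + 2
 = 166/15

11.0667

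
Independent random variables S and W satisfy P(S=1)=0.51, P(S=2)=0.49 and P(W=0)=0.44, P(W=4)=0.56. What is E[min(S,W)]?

E[min(S,W)] = Σ_s Σ_w min(s,w) · P(S=s)P(W=w)
 = 0·0.2244 + 1·0.2856 + 0·0.2156 + 2·0.2744
 = 0 + 0.2856 + 0 + 0.5488
 = 0.8344

0.8344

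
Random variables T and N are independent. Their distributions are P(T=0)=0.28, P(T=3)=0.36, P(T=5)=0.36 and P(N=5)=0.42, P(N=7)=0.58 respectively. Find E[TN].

E[TN] = Σ_t Σ_n tn · P(T=t)P(N=n)
 = 0·0.1176 + 0·0.1624 + 15·0.1512 + 21·0.2088 + 25·0.1512 + 35·0.2088
 = 0 + 0 + 2.268 + 4.3848 + 3.78 + 7.308
 = 17.7408

17.7408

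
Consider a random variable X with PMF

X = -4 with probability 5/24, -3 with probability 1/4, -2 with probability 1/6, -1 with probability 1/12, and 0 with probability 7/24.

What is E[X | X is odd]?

P(X is odd) = 1/4 + 1/12 = 1/3.
E[X | X is odd] = [(-3)·1/4 + (-1)·1/12] / (1/3)
 = -5/6 / (1/3)
 = -5/2

-2.5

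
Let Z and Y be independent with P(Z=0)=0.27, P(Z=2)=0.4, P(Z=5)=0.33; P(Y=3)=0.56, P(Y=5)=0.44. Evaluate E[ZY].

E[ZY] = Σ_z Σ_y zy · P(Z=z)P(Y=y)
 = 0·0.1512 + 0·0.1188 + 6·0.224 + 10·0.176 + 15·0.1848 + 25·0.1452
 = 0 + 0 + 1.344 + 1.76 + 2.772 + 3.63
 = 9.506

9.506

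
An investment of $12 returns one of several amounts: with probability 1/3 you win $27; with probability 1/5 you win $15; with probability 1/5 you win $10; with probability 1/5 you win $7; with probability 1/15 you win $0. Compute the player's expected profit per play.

3.4

E[payout] = 27·1/3 + 15·1/5 + 10·1/5 + 7·1/5 + 0·1/15
 = 9 + 3 + 2 + 7/5 + 0
 = 77/5
Net = 77/5 - 12 = 17/5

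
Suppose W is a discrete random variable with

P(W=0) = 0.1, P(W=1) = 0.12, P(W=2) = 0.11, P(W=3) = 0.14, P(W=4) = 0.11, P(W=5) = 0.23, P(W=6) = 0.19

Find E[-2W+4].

-2.98

E[-2W+4] = Σ (-2w+4)·P(W=w)
 = 4·0.1 + 2·0.12 + 0·0.11 + (-2)·0.14 + (-4)·0.11 + (-6)·0.23 + (-8)·0.19
 = 0.4 + 0.24 + 0 + (-0.28) + (-0.44) + (-1.38) + (-1.52)
 = -2.98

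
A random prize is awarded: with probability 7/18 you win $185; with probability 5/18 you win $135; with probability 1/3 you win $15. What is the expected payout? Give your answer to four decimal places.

114.4444

E[payout] = 185·7/18 + 135·5/18 + 15·1/3
 = 1295/18 + 75/2 + 5
 = 1030/9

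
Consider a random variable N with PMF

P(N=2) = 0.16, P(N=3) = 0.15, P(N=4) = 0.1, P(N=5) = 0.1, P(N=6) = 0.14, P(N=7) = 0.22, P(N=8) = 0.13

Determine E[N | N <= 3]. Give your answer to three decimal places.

2.484

P(N <= 3) = 0.16 + 0.15 = 0.31.
E[N | N <= 3] = [2·0.16 + 3·0.15] / 0.31
 = 0.77 / 0.31
 = 77/31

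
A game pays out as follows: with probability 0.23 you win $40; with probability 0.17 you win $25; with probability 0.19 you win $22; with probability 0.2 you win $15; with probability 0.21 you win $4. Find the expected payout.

21.47

E[payout] = 40·0.23 + 25·0.17 + 22·0.19 + 15·0.2 + 4·0.21
 = 9.2 + 4.25 + 4.18 + 3 + 0.84
 = 21.47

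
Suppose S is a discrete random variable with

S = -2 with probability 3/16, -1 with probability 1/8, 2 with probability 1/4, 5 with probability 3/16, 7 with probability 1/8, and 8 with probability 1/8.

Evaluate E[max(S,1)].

E[max(S,1)] = Σ max(s,1)·P(S=s)
 = 1·3/16 + 1·1/8 + 2·1/4 + 5·3/16 + 7·1/8 + 8·1/8
 = 3/16 + 1/8 + 1/2 + 15/16 + 7/8 + 1
 = 29/8

3.625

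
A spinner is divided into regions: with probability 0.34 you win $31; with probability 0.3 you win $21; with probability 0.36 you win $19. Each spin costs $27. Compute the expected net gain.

E[payout] = 31·0.34 + 21·0.3 + 19·0.36
 = 10.54 + 6.3 + 6.84
 = 23.68
Net = 23.68 - 27 = -3.32

-3.32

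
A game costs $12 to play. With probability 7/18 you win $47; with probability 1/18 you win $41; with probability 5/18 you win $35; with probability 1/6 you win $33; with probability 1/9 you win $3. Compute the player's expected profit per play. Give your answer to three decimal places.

E[payout] = 47·7/18 + 41·1/18 + 35·5/18 + 33·1/6 + 3·1/9
 = 329/18 + 41/18 + 175/18 + 11/2 + 1/3
 = 325/9
Net = 325/9 - 12 = 217/9

24.111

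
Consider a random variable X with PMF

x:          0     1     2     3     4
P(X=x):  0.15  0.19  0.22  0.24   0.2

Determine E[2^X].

E[2^X] = Σ 2^x·P(X=x)
 = 1·0.15 + 2·0.19 + 4·0.22 + 8·0.24 + 16·0.2
 = 0.15 + 0.38 + 0.88 + 1.92 + 3.2
 = 6.53

6.53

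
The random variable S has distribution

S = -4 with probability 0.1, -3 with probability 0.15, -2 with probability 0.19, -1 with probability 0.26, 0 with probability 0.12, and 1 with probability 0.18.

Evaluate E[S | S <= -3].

-3.4

P(S <= -3) = 0.1 + 0.15 = 0.25.
E[S | S <= -3] = [(-4)·0.1 + (-3)·0.15] / 0.25
 = -0.85 / 0.25
 = -17/5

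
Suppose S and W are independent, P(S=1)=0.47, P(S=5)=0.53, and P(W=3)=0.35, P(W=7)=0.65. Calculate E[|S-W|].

E[|S-W|] = Σ_s Σ_w |s-w| · P(S=s)P(W=w)
 = 2·0.1645 + 6·0.3055 + 2·0.1855 + 2·0.3445
 = 0.329 + 1.833 + 0.371 + 0.689
 = 3.222

3.222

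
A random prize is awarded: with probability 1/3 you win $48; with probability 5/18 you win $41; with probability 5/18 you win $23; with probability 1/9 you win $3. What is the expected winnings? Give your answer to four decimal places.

E[payout] = 48·1/3 + 41·5/18 + 23·5/18 + 3·1/9
 = 16 + 205/18 + 115/18 + 1/3
 = 307/9

34.1111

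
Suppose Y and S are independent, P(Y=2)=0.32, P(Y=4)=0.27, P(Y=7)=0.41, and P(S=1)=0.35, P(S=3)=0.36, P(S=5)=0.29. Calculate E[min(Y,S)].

2.4081

E[min(Y,S)] = Σ_y Σ_s min(y,s) · P(Y=y)P(S=s)
 = 1·0.112 + 2·0.1152 + 2·0.0928 + 1·0.0945 + 3·0.0972 + 4·0.0783 + 1·0.1435 + 3·0.1476 + 5·0.1189
 = 0.112 + 0.2304 + 0.1856 + 0.0945 + 0.2916 + 0.3132 + 0.1435 + 0.4428 + 0.5945
 = 2.4081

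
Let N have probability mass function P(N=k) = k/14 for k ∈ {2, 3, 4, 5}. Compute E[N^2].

E[N^2] = Σ n^2·P(N=n)
 = 4·1/7 + 9·3/14 + 16·2/7 + 25·5/14
 = 4/7 + 27/14 + 32/7 + 125/14
 = 16

16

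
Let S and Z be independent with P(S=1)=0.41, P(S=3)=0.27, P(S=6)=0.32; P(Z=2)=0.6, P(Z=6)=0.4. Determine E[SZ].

E[SZ] = Σ_s Σ_z sz · P(S=s)P(Z=z)
 = 2·0.246 + 6·0.164 + 6·0.162 + 18·0.108 + 12·0.192 + 36·0.128
 = 0.492 + 0.984 + 0.972 + 1.944 + 2.304 + 4.608
 = 11.304

11.304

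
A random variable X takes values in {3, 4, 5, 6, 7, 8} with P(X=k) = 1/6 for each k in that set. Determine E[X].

E[X] = Σ x·P(X=x)
 = 3·1/6 + 4·1/6 + 5·1/6 + 6·1/6 + 7·1/6 + 8·1/6
 = 1/2 + 2/3 + 5/6 + 1 + 7/6 + 4/3
 = 11/2

5.5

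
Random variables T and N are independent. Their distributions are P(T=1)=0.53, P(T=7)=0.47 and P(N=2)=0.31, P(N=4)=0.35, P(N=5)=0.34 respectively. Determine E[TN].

14.2104

E[TN] = Σ_t Σ_n tn · P(T=t)P(N=n)
 = 2·0.1643 + 4·0.1855 + 5·0.1802 + 14·0.1457 + 28·0.1645 + 35·0.1598
 = 0.3286 + 0.742 + 0.901 + 2.0398 + 4.606 + 5.593
 = 14.2104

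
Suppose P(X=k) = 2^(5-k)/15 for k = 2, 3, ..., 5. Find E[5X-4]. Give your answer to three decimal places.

9.667

E[5X-4] = Σ (5x-4)·P(X=x)
 = 6·8/15 + 11·4/15 + 16·2/15 + 21·1/15
 = 16/5 + 44/15 + 32/15 + 7/5
 = 29/3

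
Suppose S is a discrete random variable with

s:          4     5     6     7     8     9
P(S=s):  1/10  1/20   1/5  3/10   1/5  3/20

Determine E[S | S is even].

6.4

P(S is even) = 1/10 + 1/5 + 1/5 = 1/2.
E[S | S is even] = [4·1/10 + 6·1/5 + 8·1/5] / (1/2)
 = 16/5 / (1/2)
 = 32/5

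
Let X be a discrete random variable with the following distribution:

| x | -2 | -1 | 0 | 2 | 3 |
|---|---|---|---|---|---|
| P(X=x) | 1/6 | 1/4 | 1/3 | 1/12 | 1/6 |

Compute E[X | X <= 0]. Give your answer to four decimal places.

P(X <= 0) = 1/6 + 1/4 + 1/3 = 3/4.
E[X | X <= 0] = [(-2)·1/6 + (-1)·1/4 + 0·1/3] / (3/4)
 = -7/12 / (3/4)
 = -7/9

-0.7778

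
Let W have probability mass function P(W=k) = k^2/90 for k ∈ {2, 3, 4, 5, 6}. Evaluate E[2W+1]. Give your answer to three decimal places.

10.778

E[2W+1] = Σ (2w+1)·P(W=w)
 = 5·2/45 + 7·1/10 + 9·8/45 + 11·5/18 + 13·2/5
 = 2/9 + 7/10 + 8/5 + 55/18 + 26/5
 = 97/9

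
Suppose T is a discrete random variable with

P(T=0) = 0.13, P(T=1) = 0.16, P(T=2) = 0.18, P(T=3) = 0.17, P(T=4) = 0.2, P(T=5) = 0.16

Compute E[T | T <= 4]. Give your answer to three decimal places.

2.179

P(T <= 4) = 0.13 + 0.16 + 0.18 + 0.17 + 0.2 = 0.84.
E[T | T <= 4] = [0·0.13 + 1·0.16 + 2·0.18 + 3·0.17 + 4·0.2] / 0.84
 = 1.83 / 0.84
 = 61/28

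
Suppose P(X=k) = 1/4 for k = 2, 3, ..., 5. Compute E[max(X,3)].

E[max(X,3)] = Σ max(x,3)·P(X=x)
 = 3·1/4 + 3·1/4 + 4·1/4 + 5·1/4
 = 3/4 + 3/4 + 1 + 5/4
 = 15/4

3.75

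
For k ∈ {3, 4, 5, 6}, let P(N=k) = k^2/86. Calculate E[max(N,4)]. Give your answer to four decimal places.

E[max(N,4)] = Σ max(n,4)·P(N=n)
 = 4·9/86 + 4·8/43 + 5·25/86 + 6·18/43
 = 18/43 + 32/43 + 125/86 + 108/43
 = 441/86

5.1279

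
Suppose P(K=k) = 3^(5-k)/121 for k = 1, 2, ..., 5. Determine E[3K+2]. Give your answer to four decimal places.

6.4380

E[3K+2] = Σ (3k+2)·P(K=k)
 = 5·81/121 + 8·27/121 + 11·9/121 + 14·3/121 + 17·1/121
 = 405/121 + 216/121 + 9/11 + 42/121 + 17/121
 = 779/121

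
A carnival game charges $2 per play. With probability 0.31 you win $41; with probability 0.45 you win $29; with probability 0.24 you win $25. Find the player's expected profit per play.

E[payout] = 41·0.31 + 29·0.45 + 25·0.24
 = 12.71 + 13.05 + 6
 = 31.76
Net = 31.76 - 2 = 29.76

29.76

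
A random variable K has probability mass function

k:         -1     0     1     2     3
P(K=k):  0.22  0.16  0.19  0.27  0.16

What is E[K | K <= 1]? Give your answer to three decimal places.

P(K <= 1) = 0.22 + 0.16 + 0.19 = 0.57.
E[K | K <= 1] = [(-1)·0.22 + 0·0.16 + 1·0.19] / 0.57
 = -0.03 / 0.57
 = -1/19

-0.053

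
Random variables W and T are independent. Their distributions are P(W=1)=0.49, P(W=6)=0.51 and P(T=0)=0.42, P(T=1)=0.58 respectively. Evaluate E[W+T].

4.13

E[W+T] = Σ_w Σ_t (w+t) · P(W=w)P(T=t)
 = 1·0.2058 + 2·0.2842 + 6·0.2142 + 7·0.2958
 = 0.2058 + 0.5684 + 1.2852 + 2.0706
 = 4.13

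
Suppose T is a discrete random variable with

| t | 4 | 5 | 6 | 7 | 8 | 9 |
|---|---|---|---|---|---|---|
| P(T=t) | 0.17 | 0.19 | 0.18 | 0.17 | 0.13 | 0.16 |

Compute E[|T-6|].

E[|T-6|] = Σ |t-6|·P(T=t)
 = 2·0.17 + 1·0.19 + 0·0.18 + 1·0.17 + 2·0.13 + 3·0.16
 = 0.34 + 0.19 + 0 + 0.17 + 0.26 + 0.48
 = 1.44

1.44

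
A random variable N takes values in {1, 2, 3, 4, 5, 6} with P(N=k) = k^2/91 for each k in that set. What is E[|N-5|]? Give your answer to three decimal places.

0.945

E[|N-5|] = Σ |n-5|·P(N=n)
 = 4·1/91 + 3·4/91 + 2·9/91 + 1·16/91 + 0·25/91 + 1·36/91
 = 4/91 + 12/91 + 18/91 + 16/91 + 0 + 36/91
 = 86/91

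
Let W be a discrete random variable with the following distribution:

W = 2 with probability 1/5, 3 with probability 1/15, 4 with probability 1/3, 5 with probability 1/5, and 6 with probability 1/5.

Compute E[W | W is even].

P(W is even) = 1/5 + 1/3 + 1/5 = 11/15.
E[W | W is even] = [2·1/5 + 4·1/3 + 6·1/5] / (11/15)
 = 44/15 / (11/15)
 = 4

4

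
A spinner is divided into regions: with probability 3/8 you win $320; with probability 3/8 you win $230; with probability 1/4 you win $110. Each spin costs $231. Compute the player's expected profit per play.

E[payout] = 320·3/8 + 230·3/8 + 110·1/4
 = 120 + 345/4 + 55/2
 = 935/4
Net = 935/4 - 231 = 11/4

2.75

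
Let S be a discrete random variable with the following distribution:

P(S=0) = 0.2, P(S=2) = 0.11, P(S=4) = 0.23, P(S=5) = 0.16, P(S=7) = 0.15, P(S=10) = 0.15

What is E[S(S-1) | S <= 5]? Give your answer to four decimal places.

P(S <= 5) = 0.2 + 0.11 + 0.23 + 0.16 = 0.7.
E[S(S-1) | S <= 5] = [0·0.2 + 2·0.11 + 12·0.23 + 20·0.16] / 0.7
 = 6.18 / 0.7
 = 309/35

8.8286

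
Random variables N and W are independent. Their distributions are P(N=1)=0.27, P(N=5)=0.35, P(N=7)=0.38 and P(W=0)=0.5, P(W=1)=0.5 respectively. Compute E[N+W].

5.18

E[N+W] = Σ_n Σ_w (n+w) · P(N=n)P(W=w)
 = 1·0.135 + 2·0.135 + 5·0.175 + 6·0.175 + 7·0.19 + 8·0.19
 = 0.135 + 0.27 + 0.875 + 1.05 + 1.33 + 1.52
 = 5.18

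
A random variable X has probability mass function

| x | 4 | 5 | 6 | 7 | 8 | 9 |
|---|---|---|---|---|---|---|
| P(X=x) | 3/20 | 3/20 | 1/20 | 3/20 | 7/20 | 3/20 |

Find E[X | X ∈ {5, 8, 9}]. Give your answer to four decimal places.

7.5385

P(X ∈ {5, 8, 9}) = 3/20 + 7/20 + 3/20 = 13/20.
E[X | X ∈ {5, 8, 9}] = [5·3/20 + 8·7/20 + 9·3/20] / (13/20)
 = 49/10 / (13/20)
 = 98/13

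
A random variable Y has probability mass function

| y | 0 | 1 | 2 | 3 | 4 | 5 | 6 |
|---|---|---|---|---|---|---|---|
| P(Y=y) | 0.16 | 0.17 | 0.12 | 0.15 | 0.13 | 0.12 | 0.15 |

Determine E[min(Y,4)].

2.46

E[min(Y,4)] = Σ min(y,4)·P(Y=y)
 = 0·0.16 + 1·0.17 + 2·0.12 + 3·0.15 + 4·0.13 + 4·0.12 + 4·0.15
 = 0 + 0.17 + 0.24 + 0.45 + 0.52 + 0.48 + 0.6
 = 2.46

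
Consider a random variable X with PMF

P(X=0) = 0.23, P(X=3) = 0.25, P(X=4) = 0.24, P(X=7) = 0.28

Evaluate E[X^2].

19.81

E[X^2] = Σ x^2·P(X=x)
 = 0·0.23 + 9·0.25 + 16·0.24 + 49·0.28
 = 0 + 2.25 + 3.84 + 13.72
 = 19.81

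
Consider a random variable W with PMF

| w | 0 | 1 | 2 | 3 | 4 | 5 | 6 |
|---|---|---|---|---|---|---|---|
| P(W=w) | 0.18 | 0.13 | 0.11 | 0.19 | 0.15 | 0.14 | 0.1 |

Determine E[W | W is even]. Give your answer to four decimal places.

2.6296

P(W is even) = 0.18 + 0.11 + 0.15 + 0.1 = 0.54.
E[W | W is even] = [0·0.18 + 2·0.11 + 4·0.15 + 6·0.1] / 0.54
 = 1.42 / 0.54
 = 71/27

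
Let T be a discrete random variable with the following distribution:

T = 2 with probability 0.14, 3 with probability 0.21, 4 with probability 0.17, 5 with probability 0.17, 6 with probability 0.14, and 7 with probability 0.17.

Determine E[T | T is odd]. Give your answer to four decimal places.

P(T is odd) = 0.21 + 0.17 + 0.17 = 0.55.
E[T | T is odd] = [3·0.21 + 5·0.17 + 7·0.17] / 0.55
 = 2.67 / 0.55
 = 267/55

4.8545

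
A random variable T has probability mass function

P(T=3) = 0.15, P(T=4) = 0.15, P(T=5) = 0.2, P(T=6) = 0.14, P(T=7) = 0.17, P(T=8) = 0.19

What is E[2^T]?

89.36

E[2^T] = Σ 2^t·P(T=t)
 = 8·0.15 + 16·0.15 + 32·0.2 + 64·0.14 + 128·0.17 + 256·0.19
 = 1.2 + 2.4 + 6.4 + 8.96 + 21.76 + 48.64
 = 89.36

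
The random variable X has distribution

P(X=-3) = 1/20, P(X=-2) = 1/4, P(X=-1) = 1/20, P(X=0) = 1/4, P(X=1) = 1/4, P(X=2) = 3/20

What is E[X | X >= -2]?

P(X >= -2) = 1/4 + 1/20 + 1/4 + 1/4 + 3/20 = 19/20.
E[X | X >= -2] = [(-2)·1/4 + (-1)·1/20 + 0·1/4 + 1·1/4 + 2·3/20] / (19/20)
 = 0 / (19/20)
 = 0

0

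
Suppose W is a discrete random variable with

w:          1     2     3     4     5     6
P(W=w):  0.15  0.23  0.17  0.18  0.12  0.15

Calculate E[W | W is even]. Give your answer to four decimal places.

3.7143

P(W is even) = 0.23 + 0.18 + 0.15 = 0.56.
E[W | W is even] = [2·0.23 + 4·0.18 + 6·0.15] / 0.56
 = 2.08 / 0.56
 = 26/7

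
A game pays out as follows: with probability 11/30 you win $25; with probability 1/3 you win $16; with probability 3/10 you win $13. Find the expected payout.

18.4

E[payout] = 25·11/30 + 16·1/3 + 13·3/10
 = 55/6 + 16/3 + 39/10
 = 92/5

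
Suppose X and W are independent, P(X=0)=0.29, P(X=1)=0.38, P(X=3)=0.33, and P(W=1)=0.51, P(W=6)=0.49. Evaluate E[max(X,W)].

E[max(X,W)] = Σ_x Σ_w max(x,w) · P(X=x)P(W=w)
 = 1·0.1479 + 6·0.1421 + 1·0.1938 + 6·0.1862 + 3·0.1683 + 6·0.1617
 = 0.1479 + 0.8526 + 0.1938 + 1.1172 + 0.5049 + 0.9702
 = 3.7866

3.7866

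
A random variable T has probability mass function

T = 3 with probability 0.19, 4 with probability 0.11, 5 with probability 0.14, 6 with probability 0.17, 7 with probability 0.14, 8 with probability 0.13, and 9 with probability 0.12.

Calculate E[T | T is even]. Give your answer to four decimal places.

P(T is even) = 0.11 + 0.17 + 0.13 = 0.41.
E[T | T is even] = [4·0.11 + 6·0.17 + 8·0.13] / 0.41
 = 2.5 / 0.41
 = 250/41

6.0976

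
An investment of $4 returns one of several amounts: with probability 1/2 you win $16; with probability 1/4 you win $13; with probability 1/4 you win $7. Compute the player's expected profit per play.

E[payout] = 16·1/2 + 13·1/4 + 7·1/4
 = 8 + 13/4 + 7/4
 = 13
Net = 13 - 4 = 9

9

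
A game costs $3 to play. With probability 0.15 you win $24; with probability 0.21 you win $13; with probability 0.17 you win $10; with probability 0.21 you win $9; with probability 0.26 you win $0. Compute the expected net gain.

6.92

E[payout] = 24·0.15 + 13·0.21 + 10·0.17 + 9·0.21 + 0·0.26
 = 3.6 + 2.73 + 1.7 + 1.89 + 0
 = 9.92
Net = 9.92 - 3 = 6.92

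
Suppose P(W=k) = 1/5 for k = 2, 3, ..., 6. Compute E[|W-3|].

E[|W-3|] = Σ |w-3|·P(W=w)
 = 1·1/5 + 0·1/5 + 1·1/5 + 2·1/5 + 3·1/5
 = 1/5 + 0 + 1/5 + 2/5 + 3/5
 = 7/5

1.4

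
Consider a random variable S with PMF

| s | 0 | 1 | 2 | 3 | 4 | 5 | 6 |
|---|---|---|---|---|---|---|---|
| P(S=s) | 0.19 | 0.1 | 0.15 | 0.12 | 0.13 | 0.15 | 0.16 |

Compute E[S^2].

13.37

E[S^2] = Σ s^2·P(S=s)
 = 0·0.19 + 1·0.1 + 4·0.15 + 9·0.12 + 16·0.13 + 25·0.15 + 36·0.16
 = 0 + 0.1 + 0.6 + 1.08 + 2.08 + 3.75 + 5.76
 = 13.37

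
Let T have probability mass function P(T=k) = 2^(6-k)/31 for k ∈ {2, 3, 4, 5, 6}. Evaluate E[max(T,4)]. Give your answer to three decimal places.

E[max(T,4)] = Σ max(t,4)·P(T=t)
 = 4·16/31 + 4·8/31 + 4·4/31 + 5·2/31 + 6·1/31
 = 64/31 + 32/31 + 16/31 + 10/31 + 6/31
 = 128/31

4.129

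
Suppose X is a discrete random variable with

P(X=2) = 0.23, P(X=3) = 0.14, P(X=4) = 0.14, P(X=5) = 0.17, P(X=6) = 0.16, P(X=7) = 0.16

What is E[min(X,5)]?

E[min(X,5)] = Σ min(x,5)·P(X=x)
 = 2·0.23 + 3·0.14 + 4·0.14 + 5·0.17 + 5·0.16 + 5·0.16
 = 0.46 + 0.42 + 0.56 + 0.85 + 0.8 + 0.8
 = 3.89

3.89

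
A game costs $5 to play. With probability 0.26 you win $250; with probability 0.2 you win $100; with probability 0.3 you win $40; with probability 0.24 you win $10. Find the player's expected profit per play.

E[payout] = 250·0.26 + 100·0.2 + 40·0.3 + 10·0.24
 = 65 + 20 + 12 + 2.4
 = 99.4
Net = 99.4 - 5 = 94.4

94.4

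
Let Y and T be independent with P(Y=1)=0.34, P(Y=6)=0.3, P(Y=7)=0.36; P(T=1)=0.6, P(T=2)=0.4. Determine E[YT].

E[YT] = Σ_y Σ_t yt · P(Y=y)P(T=t)
 = 1·0.204 + 2·0.136 + 6·0.18 + 12·0.12 + 7·0.216 + 14·0.144
 = 0.204 + 0.272 + 1.08 + 1.44 + 1.512 + 2.016
 = 6.524

6.524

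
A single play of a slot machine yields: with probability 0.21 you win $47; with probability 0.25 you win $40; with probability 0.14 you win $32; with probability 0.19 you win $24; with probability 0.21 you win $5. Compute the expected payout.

29.96

E[payout] = 47·0.21 + 40·0.25 + 32·0.14 + 24·0.19 + 5·0.21
 = 9.87 + 10 + 4.48 + 4.56 + 1.05
 = 29.96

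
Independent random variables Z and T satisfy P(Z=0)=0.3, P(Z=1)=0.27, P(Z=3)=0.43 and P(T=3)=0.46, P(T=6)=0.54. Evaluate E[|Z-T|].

E[|Z-T|] = Σ_z Σ_t |z-t| · P(Z=z)P(T=t)
 = 3·0.138 + 6·0.162 + 2·0.1242 + 5·0.1458 + 0·0.1978 + 3·0.2322
 = 0.414 + 0.972 + 0.2484 + 0.729 + 0 + 0.6966
 = 3.06

3.06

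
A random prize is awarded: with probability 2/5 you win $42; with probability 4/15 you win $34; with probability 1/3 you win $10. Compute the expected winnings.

E[payout] = 42·2/5 + 34·4/15 + 10·1/3
 = 84/5 + 136/15 + 10/3
 = 146/5

29.2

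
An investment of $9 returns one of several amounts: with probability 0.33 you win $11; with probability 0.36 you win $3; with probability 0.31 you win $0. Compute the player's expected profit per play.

E[payout] = 11·0.33 + 3·0.36 + 0·0.31
 = 3.63 + 1.08 + 0
 = 4.71
Net = 4.71 - 9 = -4.29

-4.29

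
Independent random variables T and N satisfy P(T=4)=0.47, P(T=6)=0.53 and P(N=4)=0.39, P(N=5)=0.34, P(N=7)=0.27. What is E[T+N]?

E[T+N] = Σ_t Σ_n (t+n) · P(T=t)P(N=n)
 = 8·0.1833 + 9·0.1598 + 11·0.1269 + 10·0.2067 + 11·0.1802 + 13·0.1431
 = 1.4664 + 1.4382 + 1.3959 + 2.067 + 1.9822 + 1.8603
 = 10.21

10.21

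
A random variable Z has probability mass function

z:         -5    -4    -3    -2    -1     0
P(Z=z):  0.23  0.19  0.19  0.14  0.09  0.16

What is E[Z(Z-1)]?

14

E[Z(Z-1)] = Σ z(z-1)·P(Z=z)
 = 30·0.23 + 20·0.19 + 12·0.19 + 6·0.14 + 2·0.09 + 0·0.16
 = 6.9 + 3.8 + 2.28 + 0.84 + 0.18 + 0
 = 14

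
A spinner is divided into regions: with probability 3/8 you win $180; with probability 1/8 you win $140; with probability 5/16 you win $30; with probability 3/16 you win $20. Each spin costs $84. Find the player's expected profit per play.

14.125

E[payout] = 180·3/8 + 140·1/8 + 30·5/16 + 20·3/16
 = 135/2 + 35/2 + 75/8 + 15/4
 = 785/8
Net = 785/8 - 84 = 113/8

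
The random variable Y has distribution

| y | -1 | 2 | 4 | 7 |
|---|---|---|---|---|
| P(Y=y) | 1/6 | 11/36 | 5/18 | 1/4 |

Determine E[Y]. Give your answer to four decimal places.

3.3056

E[Y] = Σ y·P(Y=y)
 = (-1)·1/6 + 2·11/36 + 4·5/18 + 7·1/4
 = (-1/6) + 11/18 + 10/9 + 7/4
 = 119/36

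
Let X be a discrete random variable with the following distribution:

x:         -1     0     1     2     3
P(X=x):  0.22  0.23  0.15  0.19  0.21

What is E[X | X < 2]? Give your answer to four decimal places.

-0.1167

P(X < 2) = 0.22 + 0.23 + 0.15 = 0.6.
E[X | X < 2] = [(-1)·0.22 + 0·0.23 + 1·0.15] / 0.6
 = -0.07 / 0.6
 = -7/60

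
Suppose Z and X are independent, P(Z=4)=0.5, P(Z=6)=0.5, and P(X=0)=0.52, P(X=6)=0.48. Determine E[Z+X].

7.88

E[Z+X] = Σ_z Σ_x (z+x) · P(Z=z)P(X=x)
 = 4·0.26 + 10·0.24 + 6·0.26 + 12·0.24
 = 1.04 + 2.4 + 1.56 + 2.88
 = 7.88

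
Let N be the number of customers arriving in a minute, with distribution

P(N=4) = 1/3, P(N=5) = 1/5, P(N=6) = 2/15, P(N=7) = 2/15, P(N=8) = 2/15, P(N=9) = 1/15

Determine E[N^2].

E[N^2] = Σ n^2·P(N=n)
 = 16·1/3 + 25·1/5 + 36·2/15 + 49·2/15 + 64·2/15 + 81·1/15
 = 16/3 + 5 + 24/5 + 98/15 + 128/15 + 27/5
 = 178/5

35.6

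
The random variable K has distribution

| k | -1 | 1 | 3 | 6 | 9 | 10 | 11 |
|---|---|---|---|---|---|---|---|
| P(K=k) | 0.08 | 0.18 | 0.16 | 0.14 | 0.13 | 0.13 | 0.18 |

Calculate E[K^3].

499.01

E[K^3] = Σ k^3·P(K=k)
 = (-1)·0.08 + 1·0.18 + 27·0.16 + 216·0.14 + 729·0.13 + 1000·0.13 + 1331·0.18
 = (-0.08) + 0.18 + 4.32 + 30.24 + 94.77 + 130 + 239.58
 = 499.01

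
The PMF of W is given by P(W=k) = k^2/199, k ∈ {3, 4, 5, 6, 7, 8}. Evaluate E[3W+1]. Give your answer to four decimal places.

20.4020

E[3W+1] = Σ (3w+1)·P(W=w)
 = 10·9/199 + 13·16/199 + 16·25/199 + 19·36/199 + 22·49/199 + 25·64/199
 = 90/199 + 208/199 + 400/199 + 684/199 + 1078/199 + 1600/199
 = 4060/199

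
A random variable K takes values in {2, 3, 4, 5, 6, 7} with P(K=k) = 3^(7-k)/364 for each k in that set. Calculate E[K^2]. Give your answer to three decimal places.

E[K^2] = Σ k^2·P(K=k)
 = 4·243/364 + 9·81/364 + 16·27/364 + 25·9/364 + 36·3/364 + 49·1/364
 = 243/91 + 729/364 + 108/91 + 225/364 + 27/91 + 7/52
 = 2515/364

6.909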